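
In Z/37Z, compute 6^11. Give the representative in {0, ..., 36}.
31

Use repeated squaring. Binary(11) = 1011. Walk through the bits of the exponent 11 left-to-right: at each bit after the leading one, square the running value, then multiply by 6 if the bit is 1 (always reducing mod 37):
  bit 1 = 1 (leading): start with 6.
  bit 2 = 0: square 6^2 = 36 (mod 37).
  bit 3 = 1: square 36^2 = 1296 ≡ 1; bit is 1, so multiply 1·6 = 6 (mod 37).
  bit 4 = 1: square 6^2 = 36; bit is 1, so multiply 36·6 = 216 ≡ 31 (mod 37).
Final value: 6^11 ≡ 31 (mod 37).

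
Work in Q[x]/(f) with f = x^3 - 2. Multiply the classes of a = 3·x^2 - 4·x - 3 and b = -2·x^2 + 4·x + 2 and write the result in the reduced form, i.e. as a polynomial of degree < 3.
a · b ≡ -4·x^2 - 32·x + 34 (mod f(x))

First multiply in Q[x] without reducing: a · b = -6·x^4 + 20·x^3 - 4·x^2 - 20·x - 6. Now divide by f(x) = x^3 - 2, eliminating the leading term at each step:
  leading term -6·x^4: subtract (-6·x)·f(x) = -6·x^4 + 12·x, leaving 20·x^3 - 4·x^2 - 32·x - 6
  leading term 20·x^3: subtract (20)·f(x) = 20·x^3 - 40, leaving -4·x^2 - 32·x + 34
The degree is now < 3, so this is the remainder. Hence a · b ≡ -4·x^2 - 32·x + 34 in Q[x]/(f).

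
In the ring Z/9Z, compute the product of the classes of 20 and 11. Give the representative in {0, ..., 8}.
4

Reduce the factors first: 20 ≡ 2, 11 ≡ 2 (mod 9), so 20 · 11 ≡ 2 · 2 (mod 9). 2 · 2 = 4. Dividing by 9: 4 = 0·9 + 4. So (20 · 11) mod 9 = 4.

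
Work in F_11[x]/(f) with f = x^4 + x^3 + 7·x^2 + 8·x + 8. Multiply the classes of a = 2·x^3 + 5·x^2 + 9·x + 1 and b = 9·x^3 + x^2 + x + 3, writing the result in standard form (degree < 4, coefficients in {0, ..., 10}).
a · b ≡ 2·x^3 + 8·x^2 + 2·x (mod f(x))

Multiply as integer polynomials: a · b = 18·x^6 + 47·x^5 + 88·x^4 + 29·x^3 + 25·x^2 + 28·x + 3. Reducing coefficients mod 11: a · b ≡ 7·x^6 + 3·x^5 + 7·x^3 + 3·x^2 + 6·x + 3. Now divide by f(x) = x^4 + x^3 + 7·x^2 + 8·x + 8 in F_11[x], eliminating the leading term at each step:
  leading term 7·x^6: subtract (7·x^2)·f(x) = 7·x^6 + 7·x^5 + 5·x^4 + x^3 + x^2, leaving 7·x^5 + 6·x^4 + 6·x^3 + 2·x^2 + 6·x + 3 (coefficients mod 11)
  leading term 7·x^5: subtract (7·x)·f(x) = 7·x^5 + 7·x^4 + 5·x^3 + x^2 + x, leaving 10·x^4 + x^3 + x^2 + 5·x + 3 (coefficients mod 11)
  leading term 10·x^4: subtract (10)·f(x) = 10·x^4 + 10·x^3 + 4·x^2 + 3·x + 3, leaving 2·x^3 + 8·x^2 + 2·x (coefficients mod 11)
The degree is now < 4, so this is the remainder. Hence a · b ≡ 2·x^3 + 8·x^2 + 2·x in F_11[x]/(f).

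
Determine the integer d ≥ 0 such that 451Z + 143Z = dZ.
(451, 143) = (11); d = 11

In the PID Z, (a, b) is generated by gcd(a, b). Compute gcd(451, 143) with the extended Euclidean algorithm, tracking rows (r, s, t) with s·451 + t·143 = r:
  row A: (451, 1, 0)   [1·451 + 0·143 = 451]
  row B: (143, 0, 1)   [0·451 + 1·143 = 143]
  451 = 3·143 + 22   → row C = row A − 3·row B = (22, 1, −3)   [check: 1·451 − 3·143 = 22]
  143 = 6·22 + 11   → row D = row B − 6·row C = (11, −6, 19)   [check: −6·451 + 19·143 = 11]
  22 = 2·11 + 0   → remainder 0, stop. gcd = 11 (last nonzero row D).
So gcd(451, 143) = 11, with Bézout identity −6·451 + 19·143 = 11. Containment (⊇): the Bézout identity exhibits 11 as an element of (451, 143), giving (11) ⊆ (451, 143). Containment (⊆): since 11 | 451 and 11 | 143 (451 = 11·41, 143 = 11·13), every Z-linear combination of 451 and 143 is divisible by 11, so (451, 143) ⊆ (11). Therefore (451, 143) = (11), d = 11.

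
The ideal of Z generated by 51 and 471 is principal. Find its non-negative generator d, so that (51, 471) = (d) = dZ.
In the PID Z, (a, b) is generated by gcd(a, b). Compute gcd(471, 51) with the extended Euclidean algorithm, tracking rows (r, s, t) with s·471 + t·51 = r:
  row A: (471, 1, 0)   [1·471 + 0·51 = 471]
  row B: (51, 0, 1)   [0·471 + 1·51 = 51]
  471 = 9·51 + 12   → row C = row A − 9·row B = (12, 1, −9)   [check: 1·471 − 9·51 = 12]
  51 = 4·12 + 3   → row D = row B − 4·row C = (3, −4, 37)   [check: −4·471 + 37·51 = 3]
  12 = 4·3 + 0   → remainder 0, stop. gcd = 3 (last nonzero row D).
So gcd(51, 471) = 3, with Bézout identity −4·471 + 37·51 = 3. Containment (⊇): the Bézout identity exhibits 3 as an element of (51, 471), giving (3) ⊆ (51, 471). Containment (⊆): since 3 | 51 and 3 | 471 (51 = 3·17, 471 = 3·157), every Z-linear combination of 51 and 471 is divisible by 3, so (51, 471) ⊆ (3). Therefore (51, 471) = (3), d = 3.

Final answer: (51, 471) = (3); d = 3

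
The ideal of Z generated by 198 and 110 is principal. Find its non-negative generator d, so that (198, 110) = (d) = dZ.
In the PID Z, (a, b) is generated by gcd(a, b). Compute gcd(198, 110) with the extended Euclidean algorithm, tracking rows (r, s, t) with s·198 + t·110 = r:
  row A: (198, 1, 0)   [1·198 + 0·110 = 198]
  row B: (110, 0, 1)   [0·198 + 1·110 = 110]
  198 = 1·110 + 88   → row C = row A − 1·row B = (88, 1, −1)   [check: 1·198 − 1·110 = 88]
  110 = 1·88 + 22   → row D = row B − 1·row C = (22, −1, 2)   [check: −1·198 + 2·110 = 22]
  88 = 4·22 + 0   → remainder 0, stop. gcd = 22 (last nonzero row D).
So gcd(198, 110) = 22, with Bézout identity −1·198 + 2·110 = 22. Containment (⊇): the Bézout identity exhibits 22 as an element of (198, 110), giving (22) ⊆ (198, 110). Containment (⊆): since 22 | 198 and 22 | 110 (198 = 22·9, 110 = 22·5), every Z-linear combination of 198 and 110 is divisible by 22, so (198, 110) ⊆ (22). Therefore (198, 110) = (22), d = 22.

Final answer: (198, 110) = (22); d = 22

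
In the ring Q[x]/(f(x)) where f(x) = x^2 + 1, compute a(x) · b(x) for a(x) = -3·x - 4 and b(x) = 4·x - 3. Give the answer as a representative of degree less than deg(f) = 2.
First multiply in Q[x] without reducing: a · b = -12·x^2 - 7·x + 12. Now divide by f(x) = x^2 + 1, eliminating the leading term at each step:
  leading term -12·x^2: subtract (-12)·f(x) = -12·x^2 - 12, leaving 24 - 7·x
The degree is now < 2, so this is the remainder. Hence a · b ≡ 24 - 7·x in Q[x]/(f).

Final answer: a · b ≡ 24 - 7·x (mod f(x))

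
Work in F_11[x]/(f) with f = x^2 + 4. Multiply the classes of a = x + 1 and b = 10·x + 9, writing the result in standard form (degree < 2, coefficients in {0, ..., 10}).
a · b ≡ 8·x + 2 (mod f(x))

Multiply as integer polynomials: a · b = 10·x^2 + 19·x + 9. Reducing coefficients mod 11: a · b ≡ 10·x^2 + 8·x + 9. Now divide by f(x) = x^2 + 4 in F_11[x], eliminating the leading term at each step:
  leading term 10·x^2: subtract (10)·f(x) = 10·x^2 + 7, leaving 8·x + 2 (coefficients mod 11)
The degree is now < 2, so this is the remainder. Hence a · b ≡ 8·x + 2 in F_11[x]/(f).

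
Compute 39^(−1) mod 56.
39^(−1) ≡ 23 (mod 56)

Apply the extended Euclidean algorithm to (56, 39), tracking rows (r, s, t) with s·56 + t·39 = r. Each division r_prev = q·r_cur + r_new produces the new row as (previous row) − q·(current row):
  row A: (56, 1, 0)   [1·56 + 0·39 = 56]
  row B: (39, 0, 1)   [0·56 + 1·39 = 39]
  56 = 1·39 + 17   → row C = row A − 1·row B = (17, 1, −1)   [check: 1·56 − 1·39 = 17]
  39 = 2·17 + 5   → row D = row B − 2·row C = (5, −2, 3)   [check: −2·56 + 3·39 = 5]
  17 = 3·5 + 2   → row E = row C − 3·row D = (2, 7, −10)   [check: 7·56 − 10·39 = 2]
  5 = 2·2 + 1   → row F = row D − 2·row E = (1, −16, 23)   [check: −16·56 + 23·39 = 1]
  2 = 2·1 + 0   → remainder 0, stop. gcd = 1 (last nonzero row F).
The gcd is 1, so 39 is invertible mod 56. The last nonzero row gives −16·56 + 23·39 = 1, so t = 23. So 39^(−1) ≡ 23 (mod 56). Verify: 39 · 23 = 897 ≡ 1 (mod 56). ✓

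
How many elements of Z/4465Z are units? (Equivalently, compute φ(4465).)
An element a ∈ Z/4465Z is a unit iff gcd(a, 4465) = 1, so the number of units is φ(4465). φ is multiplicative, with φ(p^e) = p^e − p^(e−1). Factorise 4465 = 5 · 19 · 47. Then
  φ(4465) = (5 − 1) · (19 − 1) · (47 − 1) = 4 · 18 · 46 = 3312.

Final answer: Z/4465Z has φ(4465) = 3312 units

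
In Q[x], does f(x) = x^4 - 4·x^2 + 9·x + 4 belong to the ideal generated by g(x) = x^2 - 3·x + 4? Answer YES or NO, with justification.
In Q[x] the ideal (g) consists of all multiples of g, so f ∈ (g) iff g | f, i.e. iff the remainder of f on division by g is 0. Divide f by g (g is monic, so eliminate the leading term of the running remainder at each step):
  leading term x^4: subtract (x^2)·g(x) = x^4 - 3·x^3 + 4·x^2, leaving 3·x^3 - 8·x^2 + 9·x + 4
  leading term 3·x^3: subtract (3·x)·g(x) = 3·x^3 - 9·x^2 + 12·x, leaving x^2 - 3·x + 4
  leading term x^2: subtract (1)·g(x) = x^2 - 3·x + 4, leaving 0
The remainder is 0, so f(x) = g(x) · h(x) with h(x) = x^2 + 3·x + 1. Hence g | f, i.e. f ∈ (g).

Final answer: YES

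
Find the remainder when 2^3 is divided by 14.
8

Use repeated squaring. Binary(3) = 11. Walk through the bits of the exponent 3 left-to-right: at each bit after the leading one, square the running value, then multiply by 2 if the bit is 1 (always reducing mod 14):
  bit 1 = 1 (leading): start with 2.
  bit 2 = 1: square 2^2 = 4; bit is 1, so multiply 4·2 = 8 (mod 14).
Final value: 2^3 ≡ 8 (mod 14).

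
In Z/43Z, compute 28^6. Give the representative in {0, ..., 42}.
Use repeated squaring. Binary(6) = 110. Walk through the bits of the exponent 6 left-to-right: at each bit after the leading one, square the running value, then multiply by 28 if the bit is 1 (always reducing mod 43):
  bit 1 = 1 (leading): start with 28.
  bit 2 = 1: square 28^2 = 784 ≡ 10; bit is 1, so multiply 10·28 = 280 ≡ 22 (mod 43).
  bit 3 = 0: square 22^2 = 484 ≡ 11 (mod 43).
Final value: 28^6 ≡ 11 (mod 43).

Final answer: 11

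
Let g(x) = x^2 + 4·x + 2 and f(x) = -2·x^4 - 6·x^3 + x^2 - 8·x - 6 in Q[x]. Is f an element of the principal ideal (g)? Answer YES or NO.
YES

In Q[x] the ideal (g) consists of all multiples of g, so f ∈ (g) iff g | f, i.e. iff the remainder of f on division by g is 0. Divide f by g (g is monic, so eliminate the leading term of the running remainder at each step):
  leading term -2·x^4: subtract (-2·x^2)·g(x) = -2·x^4 - 8·x^3 - 4·x^2, leaving 2·x^3 + 5·x^2 - 8·x - 6
  leading term 2·x^3: subtract (2·x)·g(x) = 2·x^3 + 8·x^2 + 4·x, leaving -3·x^2 - 12·x - 6
  leading term -3·x^2: subtract (-3)·g(x) = -3·x^2 - 12·x - 6, leaving 0
The remainder is 0, so f(x) = g(x) · h(x) with h(x) = -2·x^2 + 2·x - 3. Hence g | f, i.e. f ∈ (g).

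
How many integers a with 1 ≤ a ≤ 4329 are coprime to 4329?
The number of a ∈ {1, ..., 4329} with gcd(a, 4329) = 1 is by definition Euler's totient φ(4329). φ is multiplicative, with φ(p^e) = p^e − p^(e−1). Factorise 4329 = 3^2 · 13 · 37. Then
  φ(4329) = (3^2 − 3^1) · (13 − 1) · (37 − 1) = 6 · 12 · 36 = 2592.
So there are 2592 such integers.

Final answer: 2592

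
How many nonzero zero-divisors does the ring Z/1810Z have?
Z/1810Z has 1089 nonzero zero-divisors

In Z/1810Z each nonzero element is either a unit (gcd with 1810 is 1) or a zero-divisor (gcd > 1). The number of units is φ(1810): factorise 1810 = 2 · 5 · 181, so φ(1810) = (2 − 1) · (5 − 1) · (181 − 1) = 1 · 4 · 180 = 720. The nonzero elements number 1810 − 1 = 1809. Hence the nonzero zero-divisors number 1809 − 720 = 1089.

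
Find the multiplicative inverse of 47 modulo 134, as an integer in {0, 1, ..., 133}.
47^(−1) ≡ 77 (mod 134)

Apply the extended Euclidean algorithm to (134, 47), tracking rows (r, s, t) with s·134 + t·47 = r. Each division r_prev = q·r_cur + r_new produces the new row as (previous row) − q·(current row):
  row A: (134, 1, 0)   [1·134 + 0·47 = 134]
  row B: (47, 0, 1)   [0·134 + 1·47 = 47]
  134 = 2·47 + 40   → row C = row A − 2·row B = (40, 1, −2)   [check: 1·134 − 2·47 = 40]
  47 = 1·40 + 7   → row D = row B − 1·row C = (7, −1, 3)   [check: −1·134 + 3·47 = 7]
  40 = 5·7 + 5   → row E = row C − 5·row D = (5, 6, −17)   [check: 6·134 − 17·47 = 5]
  7 = 1·5 + 2   → row F = row D − 1·row E = (2, −7, 20)   [check: −7·134 + 20·47 = 2]
  5 = 2·2 + 1   → row G = row E − 2·row F = (1, 20, −57)   [check: 20·134 − 57·47 = 1]
  2 = 2·1 + 0   → remainder 0, stop. gcd = 1 (last nonzero row G).
The gcd is 1, so 47 is invertible mod 134. The last nonzero row gives 20·134 − 57·47 = 1, so t = −57. So 47^(−1) ≡ −57 ≡ 77 (mod 134). Verify: 47 · 77 = 3619 ≡ 1 (mod 134). ✓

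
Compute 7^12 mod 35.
21

Use repeated squaring. Binary(12) = 1100. Walk through the bits of the exponent 12 left-to-right: at each bit after the leading one, square the running value, then multiply by 7 if the bit is 1 (always reducing mod 35):
  bit 1 = 1 (leading): start with 7.
  bit 2 = 1: square 7^2 = 49 ≡ 14; bit is 1, so multiply 14·7 = 98 ≡ 28 (mod 35).
  bit 3 = 0: square 28^2 = 784 ≡ 14 (mod 35).
  bit 4 = 0: square 14^2 = 196 ≡ 21 (mod 35).
Final value: 7^12 ≡ 21 (mod 35).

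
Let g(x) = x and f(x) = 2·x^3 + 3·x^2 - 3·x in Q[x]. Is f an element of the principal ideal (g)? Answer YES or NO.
YES

In Q[x] the ideal (g) consists of all multiples of g, so f ∈ (g) iff g | f, i.e. iff the remainder of f on division by g is 0. Divide f by g (g is monic, so eliminate the leading term of the running remainder at each step):
  leading term 2·x^3: subtract (2·x^2)·g(x) = 2·x^3, leaving 3·x^2 - 3·x
  leading term 3·x^2: subtract (3·x)·g(x) = 3·x^2, leaving -3·x
  leading term -3·x: subtract (-3)·g(x) = -3·x, leaving 0
The remainder is 0, so f(x) = g(x) · h(x) with h(x) = 2·x^2 + 3·x - 3. Hence g | f, i.e. f ∈ (g).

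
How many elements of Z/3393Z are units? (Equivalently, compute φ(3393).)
Z/3393Z has φ(3393) = 2016 units

An element a ∈ Z/3393Z is a unit iff gcd(a, 3393) = 1, so the number of units is φ(3393). φ is multiplicative, with φ(p^e) = p^e − p^(e−1). Factorise 3393 = 3^2 · 13 · 29. Then
  φ(3393) = (3^2 − 3^1) · (13 − 1) · (29 − 1) = 6 · 12 · 28 = 2016.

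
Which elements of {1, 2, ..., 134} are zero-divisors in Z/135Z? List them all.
An element a ∈ Z/135Z (with a ≠ 0) is a zero-divisor iff gcd(a, 135) > 1 (because a is a unit precisely when gcd(a, n) = 1, and in Z/nZ every nonzero, non-unit element is a zero-divisor). Scan a = 1, ..., 134 and keep those with gcd(a, 135) > 1:
  gcd(3, 135) = 3, gcd(5, 135) = 5, gcd(6, 135) = 3, gcd(9, 135) = 9, gcd(10, 135) = 5, gcd(12, 135) = 3, gcd(15, 135) = 15, gcd(18, 135) = 9, gcd(20, 135) = 5, gcd(21, 135) = 3, gcd(24, 135) = 3, gcd(25, 135) = 5, gcd(27, 135) = 27, gcd(30, 135) = 15, gcd(33, 135) = 3, gcd(35, 135) = 5, gcd(36, 135) = 9, gcd(39, 135) = 3, gcd(40, 135) = 5, gcd(42, 135) = 3, gcd(45, 135) = 45, gcd(48, 135) = 3, gcd(50, 135) = 5, gcd(51, 135) = 3, gcd(54, 135) = 27, gcd(55, 135) = 5, gcd(57, 135) = 3, gcd(60, 135) = 15, gcd(63, 135) = 9, gcd(65, 135) = 5, gcd(66, 135) = 3, gcd(69, 135) = 3, gcd(70, 135) = 5, gcd(72, 135) = 9, gcd(75, 135) = 15, gcd(78, 135) = 3, gcd(80, 135) = 5, gcd(81, 135) = 27, gcd(84, 135) = 3, gcd(85, 135) = 5, gcd(87, 135) = 3, gcd(90, 135) = 45, gcd(93, 135) = 3, gcd(95, 135) = 5, gcd(96, 135) = 3, gcd(99, 135) = 9, gcd(100, 135) = 5, gcd(102, 135) = 3, gcd(105, 135) = 15, gcd(108, 135) = 27, gcd(110, 135) = 5, gcd(111, 135) = 3, gcd(114, 135) = 3, gcd(115, 135) = 5, gcd(117, 135) = 9, gcd(120, 135) = 15, gcd(123, 135) = 3, gcd(125, 135) = 5, gcd(126, 135) = 9, gcd(129, 135) = 3, gcd(130, 135) = 5, gcd(132, 135) = 3.
All other a ∈ {1, ..., 134} have gcd(a, 135) = 1 and are units. So the nonzero zero-divisors are exactly the 62 values of a appearing in this scan.

Final answer: nonzero zero-divisors of Z/135Z = {3, 5, 6, 9, 10, 12, 15, 18, 20, 21, 24, 25, 27, 30, 33, 35, 36, 39, 40, 42, 45, 48, 50, 51, 54, 55, 57, 60, 63, 65, 66, 69, 70, 72, 75, 78, 80, 81, 84, 85, 87, 90, 93, 95, 96, 99, 100, 102, 105, 108, 110, 111, 114, 115, 117, 120, 123, 125, 126, 129, 130, 132}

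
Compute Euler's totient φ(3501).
φ(3501) = 2328

φ is multiplicative, with φ(p^e) = p^e − p^(e−1). Factorise 3501 = 3^2 · 389. Then
  φ(3501) = (3^2 − 3^1) · (389 − 1) = 6 · 388 = 2328.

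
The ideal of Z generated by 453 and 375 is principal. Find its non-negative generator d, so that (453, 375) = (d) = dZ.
(453, 375) = (3); d = 3

In the PID Z, (a, b) is generated by gcd(a, b). Compute gcd(453, 375) with the extended Euclidean algorithm, tracking rows (r, s, t) with s·453 + t·375 = r:
  row A: (453, 1, 0)   [1·453 + 0·375 = 453]
  row B: (375, 0, 1)   [0·453 + 1·375 = 375]
  453 = 1·375 + 78   → row C = row A − 1·row B = (78, 1, −1)   [check: 1·453 − 1·375 = 78]
  375 = 4·78 + 63   → row D = row B − 4·row C = (63, −4, 5)   [check: −4·453 + 5·375 = 63]
  78 = 1·63 + 15   → row E = row C − 1·row D = (15, 5, −6)   [check: 5·453 − 6·375 = 15]
  63 = 4·15 + 3   → row F = row D − 4·row E = (3, −24, 29)   [check: −24·453 + 29·375 = 3]
  15 = 5·3 + 0   → remainder 0, stop. gcd = 3 (last nonzero row F).
So gcd(453, 375) = 3, with Bézout identity −24·453 + 29·375 = 3. Containment (⊇): the Bézout identity exhibits 3 as an element of (453, 375), giving (3) ⊆ (453, 375). Containment (⊆): since 3 | 453 and 3 | 375 (453 = 3·151, 375 = 3·125), every Z-linear combination of 453 and 375 is divisible by 3, so (453, 375) ⊆ (3). Therefore (453, 375) = (3), d = 3.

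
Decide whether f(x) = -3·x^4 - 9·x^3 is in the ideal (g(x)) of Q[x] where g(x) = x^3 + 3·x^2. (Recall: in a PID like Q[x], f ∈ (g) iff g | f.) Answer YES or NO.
In Q[x] the ideal (g) consists of all multiples of g, so f ∈ (g) iff g | f, i.e. iff the remainder of f on division by g is 0. Divide f by g (g is monic, so eliminate the leading term of the running remainder at each step):
  leading term -3·x^4: subtract (-3·x)·g(x) = -3·x^4 - 9·x^3, leaving 0
The remainder is 0, so f(x) = g(x) · h(x) with h(x) = -3·x. Hence g | f, i.e. f ∈ (g).

Final answer: YES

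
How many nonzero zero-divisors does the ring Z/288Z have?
Z/288Z has 191 nonzero zero-divisors

In Z/288Z each nonzero element is either a unit (gcd with 288 is 1) or a zero-divisor (gcd > 1). The number of units is φ(288): factorise 288 = 2^5 · 3^2, so φ(288) = (2^5 − 2^4) · (3^2 − 3^1) = 16 · 6 = 96. The nonzero elements number 288 − 1 = 287. Hence the nonzero zero-divisors number 287 − 96 = 191.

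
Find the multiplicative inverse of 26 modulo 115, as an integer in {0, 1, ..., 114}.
26^(−1) ≡ 31 (mod 115)

Apply the extended Euclidean algorithm to (115, 26), tracking rows (r, s, t) with s·115 + t·26 = r. Each division r_prev = q·r_cur + r_new produces the new row as (previous row) − q·(current row):
  row A: (115, 1, 0)   [1·115 + 0·26 = 115]
  row B: (26, 0, 1)   [0·115 + 1·26 = 26]
  115 = 4·26 + 11   → row C = row A − 4·row B = (11, 1, −4)   [check: 1·115 − 4·26 = 11]
  26 = 2·11 + 4   → row D = row B − 2·row C = (4, −2, 9)   [check: −2·115 + 9·26 = 4]
  11 = 2·4 + 3   → row E = row C − 2·row D = (3, 5, −22)   [check: 5·115 − 22·26 = 3]
  4 = 1·3 + 1   → row F = row D − 1·row E = (1, −7, 31)   [check: −7·115 + 31·26 = 1]
  3 = 3·1 + 0   → remainder 0, stop. gcd = 1 (last nonzero row F).
The gcd is 1, so 26 is invertible mod 115. The last nonzero row gives −7·115 + 31·26 = 1, so t = 31. So 26^(−1) ≡ 31 (mod 115). Verify: 26 · 31 = 806 ≡ 1 (mod 115). ✓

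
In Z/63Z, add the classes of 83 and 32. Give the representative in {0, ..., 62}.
52

Reduce the summands first: 83 ≡ 20 (mod 63), so 83 + 32 ≡ 20 + 32 (mod 63). 20 + 32 = 52; 52 = 0·63 + 52, so (83 + 32) mod 63 = 52.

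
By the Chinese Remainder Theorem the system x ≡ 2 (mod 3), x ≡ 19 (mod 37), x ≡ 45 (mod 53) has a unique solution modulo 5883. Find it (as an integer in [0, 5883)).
x ≡ 2165 (mod 5883); the representative in [0, 5883) is 2165

The moduli 3, 37, 53 are pairwise coprime, so by the CRT there is a unique solution mod 3·37·53 = 5883.
Solve by successive substitution. Start with x ≡ 2 (mod 3).
  Combine with x ≡ 19 (mod 37): write x = 2 + 3·t and require 2 + 3·t ≡ 19 (mod 37), i.e. 3·t ≡ 19 − 2 ≡ 17 (mod 37). Since 3^(−1) ≡ 25 (mod 37), t ≡ 25·17 ≡ 18 (mod 37). So x ≡ 2 + 3·18 = 56 (mod 111).
  Combine with x ≡ 45 (mod 53): write x = 56 + 111·t and require 56 + 111·t ≡ 45 (mod 53), i.e. 111·t ≡ 45 − 56 ≡ 42 (mod 53). Since 111^(−1) ≡ 32 (mod 53) (111 ≡ 5 (mod 53)), t ≡ 32·42 ≡ 19 (mod 53). So x ≡ 56 + 111·19 = 2165 (mod 5883).
Unique solution in [0, 5883): x = 2165.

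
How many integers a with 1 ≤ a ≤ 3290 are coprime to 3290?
The number of a ∈ {1, ..., 3290} with gcd(a, 3290) = 1 is by definition Euler's totient φ(3290). φ is multiplicative, with φ(p^e) = p^e − p^(e−1). Factorise 3290 = 2 · 5 · 7 · 47. Then
  φ(3290) = (2 − 1) · (5 − 1) · (7 − 1) · (47 − 1) = 1 · 4 · 6 · 46 = 1104.
So there are 1104 such integers.

Final answer: 1104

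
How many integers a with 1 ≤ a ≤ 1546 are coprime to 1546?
The number of a ∈ {1, ..., 1546} with gcd(a, 1546) = 1 is by definition Euler's totient φ(1546). φ is multiplicative, with φ(p^e) = p^e − p^(e−1). Factorise 1546 = 2 · 773. Then
  φ(1546) = (2 − 1) · (773 − 1) = 1 · 772 = 772.
So there are 772 such integers.

Final answer: 772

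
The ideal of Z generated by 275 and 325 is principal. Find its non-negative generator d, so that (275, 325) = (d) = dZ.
(275, 325) = (25); d = 25

In the PID Z, (a, b) is generated by gcd(a, b). Compute gcd(325, 275) with the extended Euclidean algorithm, tracking rows (r, s, t) with s·325 + t·275 = r:
  row A: (325, 1, 0)   [1·325 + 0·275 = 325]
  row B: (275, 0, 1)   [0·325 + 1·275 = 275]
  325 = 1·275 + 50   → row C = row A − 1·row B = (50, 1, −1)   [check: 1·325 − 1·275 = 50]
  275 = 5·50 + 25   → row D = row B − 5·row C = (25, −5, 6)   [check: −5·325 + 6·275 = 25]
  50 = 2·25 + 0   → remainder 0, stop. gcd = 25 (last nonzero row D).
So gcd(275, 325) = 25, with Bézout identity −5·325 + 6·275 = 25. Containment (⊇): the Bézout identity exhibits 25 as an element of (275, 325), giving (25) ⊆ (275, 325). Containment (⊆): since 25 | 275 and 25 | 325 (275 = 25·11, 325 = 25·13), every Z-linear combination of 275 and 325 is divisible by 25, so (275, 325) ⊆ (25). Therefore (275, 325) = (25), d = 25.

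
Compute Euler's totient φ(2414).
φ is multiplicative, with φ(p^e) = p^e − p^(e−1). Factorise 2414 = 2 · 17 · 71. Then
  φ(2414) = (2 − 1) · (17 − 1) · (71 − 1) = 1 · 16 · 70 = 1120.

Final answer: φ(2414) = 1120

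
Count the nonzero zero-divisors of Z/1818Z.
In Z/1818Z each nonzero element is either a unit (gcd with 1818 is 1) or a zero-divisor (gcd > 1). The number of units is φ(1818): factorise 1818 = 2 · 3^2 · 101, so φ(1818) = (2 − 1) · (3^2 − 3^1) · (101 − 1) = 1 · 6 · 100 = 600. The nonzero elements number 1818 − 1 = 1817. Hence the nonzero zero-divisors number 1817 − 600 = 1217.

Final answer: Z/1818Z has 1217 nonzero zero-divisors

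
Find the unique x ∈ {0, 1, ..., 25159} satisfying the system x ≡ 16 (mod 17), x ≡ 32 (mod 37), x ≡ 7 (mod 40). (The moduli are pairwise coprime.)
The moduli 17, 37, 40 are pairwise coprime, so by the CRT there is a unique solution mod 17·37·40 = 25160.
Solve by successive substitution. Start with x ≡ 16 (mod 17).
  Combine with x ≡ 32 (mod 37): write x = 16 + 17·t and require 16 + 17·t ≡ 32 (mod 37), i.e. 17·t ≡ 32 − 16 ≡ 16 (mod 37). Since 17^(−1) ≡ 24 (mod 37), t ≡ 24·16 ≡ 14 (mod 37). So x ≡ 16 + 17·14 = 254 (mod 629).
  Combine with x ≡ 7 (mod 40): write x = 254 + 629·t and require 254 + 629·t ≡ 7 (mod 40), i.e. 629·t ≡ 7 − 254 ≡ 33 (mod 40). Since 629^(−1) ≡ 29 (mod 40) (629 ≡ 29 (mod 40)), t ≡ 29·33 ≡ 37 (mod 40). So x ≡ 254 + 629·37 = 23527 (mod 25160).
Unique solution in [0, 25160): x = 23527.

Final answer: x ≡ 23527 (mod 25160); the representative in [0, 25160) is 23527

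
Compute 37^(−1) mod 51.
37^(−1) ≡ 40 (mod 51)

Apply the extended Euclidean algorithm to (51, 37), tracking rows (r, s, t) with s·51 + t·37 = r. Each division r_prev = q·r_cur + r_new produces the new row as (previous row) − q·(current row):
  row A: (51, 1, 0)   [1·51 + 0·37 = 51]
  row B: (37, 0, 1)   [0·51 + 1·37 = 37]
  51 = 1·37 + 14   → row C = row A − 1·row B = (14, 1, −1)   [check: 1·51 − 1·37 = 14]
  37 = 2·14 + 9   → row D = row B − 2·row C = (9, −2, 3)   [check: −2·51 + 3·37 = 9]
  14 = 1·9 + 5   → row E = row C − 1·row D = (5, 3, −4)   [check: 3·51 − 4·37 = 5]
  9 = 1·5 + 4   → row F = row D − 1·row E = (4, −5, 7)   [check: −5·51 + 7·37 = 4]
  5 = 1·4 + 1   → row G = row E − 1·row F = (1, 8, −11)   [check: 8·51 − 11·37 = 1]
  4 = 4·1 + 0   → remainder 0, stop. gcd = 1 (last nonzero row G).
The gcd is 1, so 37 is invertible mod 51. The last nonzero row gives 8·51 − 11·37 = 1, so t = −11. So 37^(−1) ≡ −11 ≡ 40 (mod 51). Verify: 37 · 40 = 1480 ≡ 1 (mod 51). ✓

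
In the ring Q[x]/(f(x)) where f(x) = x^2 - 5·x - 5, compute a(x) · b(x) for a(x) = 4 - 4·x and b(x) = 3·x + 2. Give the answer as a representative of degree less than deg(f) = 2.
First multiply in Q[x] without reducing: a · b = -12·x^2 + 4·x + 8. Now divide by f(x) = x^2 - 5·x - 5, eliminating the leading term at each step:
  leading term -12·x^2: subtract (-12)·f(x) = -12·x^2 + 60·x + 60, leaving -56·x - 52
The degree is now < 2, so this is the remainder. Hence a · b ≡ -56·x - 52 in Q[x]/(f).

Final answer: a · b ≡ -56·x - 52 (mod f(x))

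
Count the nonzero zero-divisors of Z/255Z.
In Z/255Z each nonzero element is either a unit (gcd with 255 is 1) or a zero-divisor (gcd > 1). The number of units is φ(255): factorise 255 = 3 · 5 · 17, so φ(255) = (3 − 1) · (5 − 1) · (17 − 1) = 2 · 4 · 16 = 128. The nonzero elements number 255 − 1 = 254. Hence the nonzero zero-divisors number 254 − 128 = 126.

Final answer: Z/255Z has 126 nonzero zero-divisors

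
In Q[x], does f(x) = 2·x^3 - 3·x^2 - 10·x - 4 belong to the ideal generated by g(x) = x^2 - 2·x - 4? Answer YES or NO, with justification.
YES

In Q[x] the ideal (g) consists of all multiples of g, so f ∈ (g) iff g | f, i.e. iff the remainder of f on division by g is 0. Divide f by g (g is monic, so eliminate the leading term of the running remainder at each step):
  leading term 2·x^3: subtract (2·x)·g(x) = 2·x^3 - 4·x^2 - 8·x, leaving x^2 - 2·x - 4
  leading term x^2: subtract (1)·g(x) = x^2 - 2·x - 4, leaving 0
The remainder is 0, so f(x) = g(x) · h(x) with h(x) = 2·x + 1. Hence g | f, i.e. f ∈ (g).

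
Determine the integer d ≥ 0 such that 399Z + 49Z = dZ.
In the PID Z, (a, b) is generated by gcd(a, b). Compute gcd(399, 49) with the extended Euclidean algorithm, tracking rows (r, s, t) with s·399 + t·49 = r:
  row A: (399, 1, 0)   [1·399 + 0·49 = 399]
  row B: (49, 0, 1)   [0·399 + 1·49 = 49]
  399 = 8·49 + 7   → row C = row A − 8·row B = (7, 1, −8)   [check: 1·399 − 8·49 = 7]
  49 = 7·7 + 0   → remainder 0, stop. gcd = 7 (last nonzero row C).
So gcd(399, 49) = 7, with Bézout identity 1·399 − 8·49 = 7. Containment (⊇): the Bézout identity exhibits 7 as an element of (399, 49), giving (7) ⊆ (399, 49). Containment (⊆): since 7 | 399 and 7 | 49 (399 = 7·57, 49 = 7·7), every Z-linear combination of 399 and 49 is divisible by 7, so (399, 49) ⊆ (7). Therefore (399, 49) = (7), d = 7.

Final answer: (399, 49) = (7); d = 7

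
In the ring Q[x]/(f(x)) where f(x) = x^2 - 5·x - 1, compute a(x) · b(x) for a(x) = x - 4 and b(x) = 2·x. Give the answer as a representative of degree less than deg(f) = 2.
First multiply in Q[x] without reducing: a · b = 2·x^2 - 8·x. Now divide by f(x) = x^2 - 5·x - 1, eliminating the leading term at each step:
  leading term 2·x^2: subtract (2)·f(x) = 2·x^2 - 10·x - 2, leaving 2·x + 2
The degree is now < 2, so this is the remainder. Hence a · b ≡ 2·x + 2 in Q[x]/(f).

Final answer: a · b ≡ 2·x + 2 (mod f(x))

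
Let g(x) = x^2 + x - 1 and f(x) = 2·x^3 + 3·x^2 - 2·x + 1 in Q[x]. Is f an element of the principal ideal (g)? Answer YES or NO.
In Q[x] the ideal (g) consists of all multiples of g, so f ∈ (g) iff g | f, i.e. iff the remainder of f on division by g is 0. Divide f by g (g is monic, so eliminate the leading term of the running remainder at each step):
  leading term 2·x^3: subtract (2·x)·g(x) = 2·x^3 + 2·x^2 - 2·x, leaving x^2 + 1
  leading term x^2: subtract (1)·g(x) = x^2 + x - 1, leaving 2 - x
The remainder r(x) = 2 - x ≠ 0 (and deg r < deg g), so g ∤ f, i.e. f ∉ (g).

Final answer: NO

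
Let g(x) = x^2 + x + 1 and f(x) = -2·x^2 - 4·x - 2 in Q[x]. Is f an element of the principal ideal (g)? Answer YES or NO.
In Q[x] the ideal (g) consists of all multiples of g, so f ∈ (g) iff g | f, i.e. iff the remainder of f on division by g is 0. Divide f by g (g is monic, so eliminate the leading term of the running remainder at each step):
  leading term -2·x^2: subtract (-2)·g(x) = -2·x^2 - 2·x - 2, leaving -2·x
The remainder r(x) = -2·x ≠ 0 (and deg r < deg g), so g ∤ f, i.e. f ∉ (g).

Final answer: NO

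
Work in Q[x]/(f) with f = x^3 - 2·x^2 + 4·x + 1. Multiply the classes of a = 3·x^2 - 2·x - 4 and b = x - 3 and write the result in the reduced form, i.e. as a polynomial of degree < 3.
First multiply in Q[x] without reducing: a · b = 3·x^3 - 11·x^2 + 2·x + 12. Now divide by f(x) = x^3 - 2·x^2 + 4·x + 1, eliminating the leading term at each step:
  leading term 3·x^3: subtract (3)·f(x) = 3·x^3 - 6·x^2 + 12·x + 3, leaving -5·x^2 - 10·x + 9
The degree is now < 3, so this is the remainder. Hence a · b ≡ -5·x^2 - 10·x + 9 in Q[x]/(f).

Final answer: a · b ≡ -5·x^2 - 10·x + 9 (mod f(x))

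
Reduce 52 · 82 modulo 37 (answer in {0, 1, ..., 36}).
9

Reduce the factors first: 52 ≡ 15, 82 ≡ 8 (mod 37), so 52 · 82 ≡ 15 · 8 (mod 37). 15 · 8 = 120. Dividing by 37: 120 = 3·37 + 9. So (52 · 82) mod 37 = 9.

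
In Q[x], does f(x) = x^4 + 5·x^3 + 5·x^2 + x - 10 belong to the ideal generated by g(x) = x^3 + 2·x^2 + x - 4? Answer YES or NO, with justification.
NO

In Q[x] the ideal (g) consists of all multiples of g, so f ∈ (g) iff g | f, i.e. iff the remainder of f on division by g is 0. Divide f by g (g is monic, so eliminate the leading term of the running remainder at each step):
  leading term x^4: subtract (x)·g(x) = x^4 + 2·x^3 + x^2 - 4·x, leaving 3·x^3 + 4·x^2 + 5·x - 10
  leading term 3·x^3: subtract (3)·g(x) = 3·x^3 + 6·x^2 + 3·x - 12, leaving -2·x^2 + 2·x + 2
The remainder r(x) = -2·x^2 + 2·x + 2 ≠ 0 (and deg r < deg g), so g ∤ f, i.e. f ∉ (g).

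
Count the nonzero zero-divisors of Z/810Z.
Z/810Z has 593 nonzero zero-divisors

In Z/810Z each nonzero element is either a unit (gcd with 810 is 1) or a zero-divisor (gcd > 1). The number of units is φ(810): factorise 810 = 2 · 3^4 · 5, so φ(810) = (2 − 1) · (3^4 − 3^3) · (5 − 1) = 1 · 54 · 4 = 216. The nonzero elements number 810 − 1 = 809. Hence the nonzero zero-divisors number 809 − 216 = 593.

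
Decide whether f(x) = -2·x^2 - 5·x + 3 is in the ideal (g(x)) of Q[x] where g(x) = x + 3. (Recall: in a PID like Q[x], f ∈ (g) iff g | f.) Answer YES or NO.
In Q[x] the ideal (g) consists of all multiples of g, so f ∈ (g) iff g | f, i.e. iff the remainder of f on division by g is 0. Divide f by g (g is monic, so eliminate the leading term of the running remainder at each step):
  leading term -2·x^2: subtract (-2·x)·g(x) = -2·x^2 - 6·x, leaving x + 3
  leading term x: subtract (1)·g(x) = x + 3, leaving 0
The remainder is 0, so f(x) = g(x) · h(x) with h(x) = 1 - 2·x. Hence g | f, i.e. f ∈ (g).

Final answer: YES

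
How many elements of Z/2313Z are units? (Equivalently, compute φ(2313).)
Z/2313Z has φ(2313) = 1536 units

An element a ∈ Z/2313Z is a unit iff gcd(a, 2313) = 1, so the number of units is φ(2313). φ is multiplicative, with φ(p^e) = p^e − p^(e−1). Factorise 2313 = 3^2 · 257. Then
  φ(2313) = (3^2 − 3^1) · (257 − 1) = 6 · 256 = 1536.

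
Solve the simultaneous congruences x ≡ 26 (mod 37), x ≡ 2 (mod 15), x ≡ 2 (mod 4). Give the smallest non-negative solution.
The moduli 37, 15, 4 are pairwise coprime, so by the CRT there is a unique solution mod 37·15·4 = 2220.
Solve by successive substitution. Start with x ≡ 26 (mod 37).
  Combine with x ≡ 2 (mod 15): write x = 26 + 37·t and require 26 + 37·t ≡ 2 (mod 15), i.e. 37·t ≡ 2 − 26 ≡ 6 (mod 15). Since 37^(−1) ≡ 13 (mod 15) (37 ≡ 7 (mod 15)), t ≡ 13·6 ≡ 3 (mod 15). So x ≡ 26 + 37·3 = 137 (mod 555).
  Combine with x ≡ 2 (mod 4): write x = 137 + 555·t and require 137 + 555·t ≡ 2 (mod 4), i.e. 555·t ≡ 2 − 137 ≡ 1 (mod 4). Since 555^(−1) ≡ 3 (mod 4) (555 ≡ 3 (mod 4)), t ≡ 3·1 ≡ 3 (mod 4). So x ≡ 137 + 555·3 = 1802 (mod 2220).
Unique solution in [0, 2220): x = 1802.

Final answer: x ≡ 1802 (mod 2220); the representative in [0, 2220) is 1802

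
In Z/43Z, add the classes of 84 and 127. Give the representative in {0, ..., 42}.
Reduce the summands first: 84 ≡ 41, 127 ≡ 41 (mod 43), so 84 + 127 ≡ 41 + 41 (mod 43). 41 + 41 = 82; 82 = 1·43 + 39, so (84 + 127) mod 43 = 39.

Final answer: 39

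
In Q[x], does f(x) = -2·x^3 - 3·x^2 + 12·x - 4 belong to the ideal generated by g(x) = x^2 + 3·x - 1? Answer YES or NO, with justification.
In Q[x] the ideal (g) consists of all multiples of g, so f ∈ (g) iff g | f, i.e. iff the remainder of f on division by g is 0. Divide f by g (g is monic, so eliminate the leading term of the running remainder at each step):
  leading term -2·x^3: subtract (-2·x)·g(x) = -2·x^3 - 6·x^2 + 2·x, leaving 3·x^2 + 10·x - 4
  leading term 3·x^2: subtract (3)·g(x) = 3·x^2 + 9·x - 3, leaving x - 1
The remainder r(x) = x - 1 ≠ 0 (and deg r < deg g), so g ∤ f, i.e. f ∉ (g).

Final answer: NO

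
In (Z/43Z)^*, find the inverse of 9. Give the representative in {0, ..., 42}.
9^(−1) ≡ 24 (mod 43)

Apply the extended Euclidean algorithm to (43, 9), tracking rows (r, s, t) with s·43 + t·9 = r. Each division r_prev = q·r_cur + r_new produces the new row as (previous row) − q·(current row):
  row A: (43, 1, 0)   [1·43 + 0·9 = 43]
  row B: (9, 0, 1)   [0·43 + 1·9 = 9]
  43 = 4·9 + 7   → row C = row A − 4·row B = (7, 1, −4)   [check: 1·43 − 4·9 = 7]
  9 = 1·7 + 2   → row D = row B − 1·row C = (2, −1, 5)   [check: −1·43 + 5·9 = 2]
  7 = 3·2 + 1   → row E = row C − 3·row D = (1, 4, −19)   [check: 4·43 − 19·9 = 1]
  2 = 2·1 + 0   → remainder 0, stop. gcd = 1 (last nonzero row E).
The gcd is 1, so 9 is invertible mod 43. The last nonzero row gives 4·43 − 19·9 = 1, so t = −19. So 9^(−1) ≡ −19 ≡ 24 (mod 43). Verify: 9 · 24 = 216 ≡ 1 (mod 43). ✓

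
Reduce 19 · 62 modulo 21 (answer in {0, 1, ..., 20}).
Reduce the factors first: 62 ≡ 20 (mod 21), so 19 · 62 ≡ 19 · 20 (mod 21). 19 · 20 = 380. Dividing by 21: 380 = 18·21 + 2. So (19 · 62) mod 21 = 2.

Final answer: 2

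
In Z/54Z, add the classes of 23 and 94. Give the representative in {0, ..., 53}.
Reduce the summands first: 94 ≡ 40 (mod 54), so 23 + 94 ≡ 23 + 40 (mod 54). 23 + 40 = 63; 63 = 1·54 + 9, so (23 + 94) mod 54 = 9.

Final answer: 9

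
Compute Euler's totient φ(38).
φ is multiplicative, with φ(p^e) = p^e − p^(e−1). Factorise 38 = 2 · 19. Then
  φ(38) = (2 − 1) · (19 − 1) = 1 · 18 = 18.

Final answer: φ(38) = 18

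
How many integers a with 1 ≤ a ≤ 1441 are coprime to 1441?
1300

The number of a ∈ {1, ..., 1441} with gcd(a, 1441) = 1 is by definition Euler's totient φ(1441). φ is multiplicative, with φ(p^e) = p^e − p^(e−1). Factorise 1441 = 11 · 131. Then
  φ(1441) = (11 − 1) · (131 − 1) = 10 · 130 = 1300.
So there are 1300 such integers.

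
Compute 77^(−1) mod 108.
Apply the extended Euclidean algorithm to (108, 77), tracking rows (r, s, t) with s·108 + t·77 = r. Each division r_prev = q·r_cur + r_new produces the new row as (previous row) − q·(current row):
  row A: (108, 1, 0)   [1·108 + 0·77 = 108]
  row B: (77, 0, 1)   [0·108 + 1·77 = 77]
  108 = 1·77 + 31   → row C = row A − 1·row B = (31, 1, −1)   [check: 1·108 − 1·77 = 31]
  77 = 2·31 + 15   → row D = row B − 2·row C = (15, −2, 3)   [check: −2·108 + 3·77 = 15]
  31 = 2·15 + 1   → row E = row C − 2·row D = (1, 5, −7)   [check: 5·108 − 7·77 = 1]
  15 = 15·1 + 0   → remainder 0, stop. gcd = 1 (last nonzero row E).
The gcd is 1, so 77 is invertible mod 108. The last nonzero row gives 5·108 − 7·77 = 1, so t = −7. So 77^(−1) ≡ −7 ≡ 101 (mod 108). Verify: 77 · 101 = 7777 ≡ 1 (mod 108). ✓

Final answer: 77^(−1) ≡ 101 (mod 108)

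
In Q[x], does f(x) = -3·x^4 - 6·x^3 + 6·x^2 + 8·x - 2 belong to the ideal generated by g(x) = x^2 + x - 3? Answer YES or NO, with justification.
In Q[x] the ideal (g) consists of all multiples of g, so f ∈ (g) iff g | f, i.e. iff the remainder of f on division by g is 0. Divide f by g (g is monic, so eliminate the leading term of the running remainder at each step):
  leading term -3·x^4: subtract (-3·x^2)·g(x) = -3·x^4 - 3·x^3 + 9·x^2, leaving -3·x^3 - 3·x^2 + 8·x - 2
  leading term -3·x^3: subtract (-3·x)·g(x) = -3·x^3 - 3·x^2 + 9·x, leaving -x - 2
The remainder r(x) = -x - 2 ≠ 0 (and deg r < deg g), so g ∤ f, i.e. f ∉ (g).

Final answer: NO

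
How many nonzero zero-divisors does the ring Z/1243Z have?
In Z/1243Z each nonzero element is either a unit (gcd with 1243 is 1) or a zero-divisor (gcd > 1). The number of units is φ(1243): factorise 1243 = 11 · 113, so φ(1243) = (11 − 1) · (113 − 1) = 10 · 112 = 1120. The nonzero elements number 1243 − 1 = 1242. Hence the nonzero zero-divisors number 1242 − 1120 = 122.

Final answer: Z/1243Z has 122 nonzero zero-divisors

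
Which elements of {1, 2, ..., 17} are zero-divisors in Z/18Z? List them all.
nonzero zero-divisors of Z/18Z = {2, 3, 4, 6, 8, 9, 10, 12, 14, 15, 16}

An element a ∈ Z/18Z (with a ≠ 0) is a zero-divisor iff gcd(a, 18) > 1 (because a is a unit precisely when gcd(a, n) = 1, and in Z/nZ every nonzero, non-unit element is a zero-divisor). Scan a = 1, ..., 17 and keep those with gcd(a, 18) > 1:
  gcd(2, 18) = 2, gcd(3, 18) = 3, gcd(4, 18) = 2, gcd(6, 18) = 6, gcd(8, 18) = 2, gcd(9, 18) = 9, gcd(10, 18) = 2, gcd(12, 18) = 6, gcd(14, 18) = 2, gcd(15, 18) = 3, gcd(16, 18) = 2.
All other a ∈ {1, ..., 17} have gcd(a, 18) = 1 and are units. So the nonzero zero-divisors are exactly the 11 values of a appearing in this scan.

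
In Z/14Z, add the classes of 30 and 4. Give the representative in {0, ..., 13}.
Reduce the summands first: 30 ≡ 2 (mod 14), so 30 + 4 ≡ 2 + 4 (mod 14). 2 + 4 = 6; 6 = 0·14 + 6, so (30 + 4) mod 14 = 6.

Final answer: 6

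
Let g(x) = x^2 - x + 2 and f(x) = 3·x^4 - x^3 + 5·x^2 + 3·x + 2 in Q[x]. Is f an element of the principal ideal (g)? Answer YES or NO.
In Q[x] the ideal (g) consists of all multiples of g, so f ∈ (g) iff g | f, i.e. iff the remainder of f on division by g is 0. Divide f by g (g is monic, so eliminate the leading term of the running remainder at each step):
  leading term 3·x^4: subtract (3·x^2)·g(x) = 3·x^4 - 3·x^3 + 6·x^2, leaving 2·x^3 - x^2 + 3·x + 2
  leading term 2·x^3: subtract (2·x)·g(x) = 2·x^3 - 2·x^2 + 4·x, leaving x^2 - x + 2
  leading term x^2: subtract (1)·g(x) = x^2 - x + 2, leaving 0
The remainder is 0, so f(x) = g(x) · h(x) with h(x) = 3·x^2 + 2·x + 1. Hence g | f, i.e. f ∈ (g).

Final answer: YES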